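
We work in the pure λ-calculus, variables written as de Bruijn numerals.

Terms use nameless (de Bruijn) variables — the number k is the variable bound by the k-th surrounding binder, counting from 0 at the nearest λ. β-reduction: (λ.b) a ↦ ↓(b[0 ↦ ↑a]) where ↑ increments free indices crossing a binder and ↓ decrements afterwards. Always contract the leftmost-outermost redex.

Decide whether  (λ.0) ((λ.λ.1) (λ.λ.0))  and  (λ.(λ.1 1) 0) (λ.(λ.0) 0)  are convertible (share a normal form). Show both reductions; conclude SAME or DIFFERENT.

Answer: DIFFERENT — A ⇓ λ.λ.λ.0, B ⇓ λ.0

Working:
Term A:
  start: (λ.0) ((λ.λ.1) (λ.λ.0))
  step 1: (λ.λ.1) (λ.λ.0)
  step 2: λ.λ.λ.0

Term B:
  start: (λ.(λ.1 1) 0) (λ.(λ.0) 0)
  step 1: (λ.(λ.(λ.0) 0) (λ.(λ.0) 0)) (λ.(λ.0) 0)
  step 2: (λ.(λ.0) 0) (λ.(λ.0) 0)
  step 3: (λ.0) (λ.(λ.0) 0)
  step 4: λ.(λ.0) 0
  step 5: λ.0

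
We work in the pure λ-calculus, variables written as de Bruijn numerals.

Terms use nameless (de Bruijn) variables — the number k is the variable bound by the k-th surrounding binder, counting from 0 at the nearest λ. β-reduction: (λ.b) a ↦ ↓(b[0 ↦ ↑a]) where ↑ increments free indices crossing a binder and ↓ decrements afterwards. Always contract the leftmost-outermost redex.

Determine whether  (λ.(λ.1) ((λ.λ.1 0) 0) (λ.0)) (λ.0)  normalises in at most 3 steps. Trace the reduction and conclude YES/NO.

Answer: YES — reaches normal form λ.0 in 3 ≤ 3 steps

Derivation:
  start: (λ.(λ.1) ((λ.λ.1 0) 0) (λ.0)) (λ.0)
  →1  (λ.λ.0) ((λ.λ.1 0) (λ.0)) (λ.0)
  →2  (λ.0) (λ.0)
  →3  λ.0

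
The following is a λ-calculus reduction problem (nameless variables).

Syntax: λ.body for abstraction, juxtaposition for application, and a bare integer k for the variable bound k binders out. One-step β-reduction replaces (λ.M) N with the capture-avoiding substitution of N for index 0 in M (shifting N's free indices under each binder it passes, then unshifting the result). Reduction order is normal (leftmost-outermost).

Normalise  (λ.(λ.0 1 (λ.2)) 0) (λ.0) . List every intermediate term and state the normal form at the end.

  start: (λ.(λ.0 1 (λ.2)) 0) (λ.0)
  [1] (λ.0 (λ.0) (λ.λ.0)) (λ.0)
  [2] (λ.0) (λ.0) (λ.λ.0)
  [3] (λ.0) (λ.λ.0)
  [4] λ.λ.0

Answer: normal form = λ.λ.0  (in 4 steps)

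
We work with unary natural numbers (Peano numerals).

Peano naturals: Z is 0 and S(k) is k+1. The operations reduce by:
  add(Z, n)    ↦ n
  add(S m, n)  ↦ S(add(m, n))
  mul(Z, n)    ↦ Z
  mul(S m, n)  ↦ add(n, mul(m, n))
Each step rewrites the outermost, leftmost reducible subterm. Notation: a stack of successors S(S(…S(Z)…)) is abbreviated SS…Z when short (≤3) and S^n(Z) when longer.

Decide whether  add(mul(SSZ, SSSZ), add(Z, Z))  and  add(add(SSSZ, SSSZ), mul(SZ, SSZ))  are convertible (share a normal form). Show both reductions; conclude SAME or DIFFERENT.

Term A:
  start: add(mul(SSZ, SSSZ), add(Z, Z))
  →1  add(add(SSSZ, mul(SZ, SSSZ)), add(Z, Z))
  →2  add(S(add(SSZ, mul(SZ, SSSZ))), add(Z, Z))
  →3  S(add(add(SSZ, mul(SZ, SSSZ)), add(Z, Z)))
  →4  S(add(S(add(SZ, mul(SZ, SSSZ))), add(Z, Z)))
  →5  S(S(add(add(SZ, mul(SZ, SSSZ)), add(Z, Z))))
  →6  S(S(add(S(add(Z, mul(SZ, SSSZ))), add(Z, Z))))
  →7  S(S(S(add(add(Z, mul(SZ, SSSZ)), add(Z, Z)))))
  →8  S(S(S(add(mul(SZ, SSSZ), add(Z, Z)))))
  →9  S(S(S(add(add(SSSZ, mul(Z, SSSZ)), add(Z, Z)))))
  →10  S(S(S(add(S(add(SSZ, mul(Z, SSSZ))), add(Z, Z)))))
  →11  S(S(S(S(add(add(SSZ, mul(Z, SSSZ)), add(Z, Z))))))
  →12  S(S(S(S(add(S(add(SZ, mul(Z, SSSZ))), add(Z, Z))))))
  →13  S(S(S(S(S(add(add(SZ, mul(Z, SSSZ)), add(Z, Z)))))))
  →14  S(S(S(S(S(add(S(add(Z, mul(Z, SSSZ))), add(Z, Z)))))))
  →15  S(S(S(S(S(S(add(add(Z, mul(Z, SSSZ)), add(Z, Z))))))))
  →16  S(S(S(S(S(S(add(mul(Z, SSSZ), add(Z, Z))))))))
  →17  S(S(S(S(S(S(add(Z, add(Z, Z))))))))
  →18  S(S(S(S(S(S(add(Z, Z)))))))
  →19  S^6(Z)

Term B:
  start: add(add(SSSZ, SSSZ), mul(SZ, SSZ))
  →1  add(S(add(SSZ, SSSZ)), mul(SZ, SSZ))
  →2  S(add(add(SSZ, SSSZ), mul(SZ, SSZ)))
  →3  S(add(S(add(SZ, SSSZ)), mul(SZ, SSZ)))
  →4  S(S(add(add(SZ, SSSZ), mul(SZ, SSZ))))
  →5  S(S(add(S(add(Z, SSSZ)), mul(SZ, SSZ))))
  →6  S(S(S(add(add(Z, SSSZ), mul(SZ, SSZ)))))
  →7  S(S(S(add(SSSZ, mul(SZ, SSZ)))))
  →8  S(S(S(S(add(SSZ, mul(SZ, SSZ))))))
  →9  S(S(S(S(S(add(SZ, mul(SZ, SSZ)))))))
  →10  S(S(S(S(S(S(add(Z, mul(SZ, SSZ))))))))
  →11  S(S(S(S(S(S(mul(SZ, SSZ)))))))
  →12  S(S(S(S(S(S(add(SSZ, mul(Z, SSZ))))))))
  →13  S(S(S(S(S(S(S(add(SZ, mul(Z, SSZ)))))))))
  →14  S(S(S(S(S(S(S(S(add(Z, mul(Z, SSZ))))))))))
  →15  S(S(S(S(S(S(S(S(mul(Z, SSZ)))))))))
  →16  S^8(Z)

Answer: DIFFERENT — A ⇓ S^6(Z), B ⇓ S^8(Z)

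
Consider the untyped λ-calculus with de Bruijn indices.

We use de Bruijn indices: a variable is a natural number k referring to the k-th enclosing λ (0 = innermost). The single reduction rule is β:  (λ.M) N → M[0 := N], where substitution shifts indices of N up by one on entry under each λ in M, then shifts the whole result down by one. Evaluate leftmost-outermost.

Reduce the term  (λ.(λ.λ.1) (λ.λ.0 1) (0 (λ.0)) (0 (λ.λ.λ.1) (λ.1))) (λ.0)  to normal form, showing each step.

  start: (λ.(λ.λ.1) (λ.λ.0 1) (0 (λ.0)) (0 (λ.λ.λ.1) (λ.1))) (λ.0)
  [1] (λ.λ.1) (λ.λ.0 1) ((λ.0) (λ.0)) ((λ.0) (λ.λ.λ.1) (λ.λ.0))
  [2] (λ.λ.λ.0 1) ((λ.0) (λ.0)) ((λ.0) (λ.λ.λ.1) (λ.λ.0))
  [3] (λ.λ.0 1) ((λ.0) (λ.λ.λ.1) (λ.λ.0))
  [4] λ.0 ((λ.0) (λ.λ.λ.1) (λ.λ.0))
  [5] λ.0 ((λ.λ.λ.1) (λ.λ.0))
  [6] λ.0 (λ.λ.1)

Answer: normal form = λ.0 (λ.λ.1)  (in 6 steps)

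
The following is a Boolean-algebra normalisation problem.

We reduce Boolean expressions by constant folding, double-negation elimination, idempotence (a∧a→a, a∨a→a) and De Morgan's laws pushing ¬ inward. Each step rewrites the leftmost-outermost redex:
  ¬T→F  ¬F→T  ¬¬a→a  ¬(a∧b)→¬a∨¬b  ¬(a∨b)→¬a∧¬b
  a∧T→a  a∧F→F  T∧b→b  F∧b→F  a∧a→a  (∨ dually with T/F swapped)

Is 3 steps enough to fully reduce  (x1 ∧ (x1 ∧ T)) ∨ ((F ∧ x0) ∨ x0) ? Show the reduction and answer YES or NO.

Answer: NO — after 3 steps the term is x1 ∨ (F ∨ x0), not yet normal

Working:
  start: (x1 ∧ (x1 ∧ T)) ∨ ((F ∧ x0) ∨ x0)
  →1  (x1 ∧ x1) ∨ ((F ∧ x0) ∨ x0)
  →2  x1 ∨ ((F ∧ x0) ∨ x0)
  →3  x1 ∨ (F ∨ x0)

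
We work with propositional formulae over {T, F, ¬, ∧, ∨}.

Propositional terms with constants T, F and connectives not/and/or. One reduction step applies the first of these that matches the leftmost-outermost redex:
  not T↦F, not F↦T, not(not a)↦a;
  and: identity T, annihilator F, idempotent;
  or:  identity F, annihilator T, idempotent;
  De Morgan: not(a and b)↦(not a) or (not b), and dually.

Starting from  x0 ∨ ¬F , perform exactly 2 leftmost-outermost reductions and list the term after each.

Answer: after 2 steps: T

Working:
  start: x0 ∨ ¬F
  →1  x0 ∨ T
  →2  T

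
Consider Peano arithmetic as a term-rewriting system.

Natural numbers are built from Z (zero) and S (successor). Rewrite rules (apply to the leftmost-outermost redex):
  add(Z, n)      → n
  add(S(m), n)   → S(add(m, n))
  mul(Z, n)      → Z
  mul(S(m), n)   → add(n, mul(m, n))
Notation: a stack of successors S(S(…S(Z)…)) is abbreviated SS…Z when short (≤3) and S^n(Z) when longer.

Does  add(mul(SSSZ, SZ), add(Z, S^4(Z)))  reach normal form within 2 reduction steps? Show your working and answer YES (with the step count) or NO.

  start: add(mul(SSSZ, SZ), add(Z, S^4(Z)))
  [1] add(add(SZ, mul(SSZ, SZ)), add(Z, S^4(Z)))
  [2] add(S(add(Z, mul(SSZ, SZ))), add(Z, S^4(Z)))

Answer: NO — after 2 steps the term is add(S(add(Z, mul(SSZ, SZ))), add(Z, S^4(Z))), not yet normal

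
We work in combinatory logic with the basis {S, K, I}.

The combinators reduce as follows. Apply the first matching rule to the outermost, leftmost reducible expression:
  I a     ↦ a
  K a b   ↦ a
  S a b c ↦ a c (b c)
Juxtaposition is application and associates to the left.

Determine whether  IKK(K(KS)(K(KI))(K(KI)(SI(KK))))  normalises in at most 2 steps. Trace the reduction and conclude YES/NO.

  start: IKK(K(KS)(K(KI))(K(KI)(SI(KK))))
  step 1: KK(K(KS)(K(KI))(K(KI)(SI(KK))))
  step 2: K

Answer: YES — reaches normal form K in 2 ≤ 2 steps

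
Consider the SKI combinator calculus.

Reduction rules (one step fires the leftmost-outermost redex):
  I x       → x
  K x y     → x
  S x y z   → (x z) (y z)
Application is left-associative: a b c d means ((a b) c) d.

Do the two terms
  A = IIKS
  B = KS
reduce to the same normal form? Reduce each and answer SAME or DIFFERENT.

Term A:
  start: IIKS
  step 1: IKS
  step 2: KS

Term B:
  start: KS

Answer: SAME — A ⇓ KS, B ⇓ KS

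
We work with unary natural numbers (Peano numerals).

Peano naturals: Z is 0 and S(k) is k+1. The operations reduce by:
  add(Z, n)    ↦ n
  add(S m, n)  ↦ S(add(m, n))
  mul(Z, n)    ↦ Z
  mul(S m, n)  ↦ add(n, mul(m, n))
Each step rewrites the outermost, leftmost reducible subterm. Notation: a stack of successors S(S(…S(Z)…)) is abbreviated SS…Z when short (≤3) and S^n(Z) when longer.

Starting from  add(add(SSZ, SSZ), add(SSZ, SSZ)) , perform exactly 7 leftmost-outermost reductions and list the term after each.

  start: add(add(SSZ, SSZ), add(SSZ, SSZ))
  →1  add(S(add(SZ, SSZ)), add(SSZ, SSZ))
  →2  S(add(add(SZ, SSZ), add(SSZ, SSZ)))
  →3  S(add(S(add(Z, SSZ)), add(SSZ, SSZ)))
  →4  S(S(add(add(Z, SSZ), add(SSZ, SSZ))))
  →5  S(S(add(SSZ, add(SSZ, SSZ))))
  →6  S(S(S(add(SZ, add(SSZ, SSZ)))))
  →7  S(S(S(S(add(Z, add(SSZ, SSZ))))))

Answer: after 7 steps: S(S(S(S(add(Z, add(SSZ, SSZ))))))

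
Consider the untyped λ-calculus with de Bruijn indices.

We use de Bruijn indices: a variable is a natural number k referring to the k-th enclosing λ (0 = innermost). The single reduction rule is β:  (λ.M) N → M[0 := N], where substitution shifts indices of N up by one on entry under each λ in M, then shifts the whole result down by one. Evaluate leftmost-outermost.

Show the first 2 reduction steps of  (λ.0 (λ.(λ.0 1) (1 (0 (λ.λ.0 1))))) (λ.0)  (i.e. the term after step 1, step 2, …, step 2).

  start: (λ.0 (λ.(λ.0 1) (1 (0 (λ.λ.0 1))))) (λ.0)
  →1  (λ.0) (λ.(λ.0 1) ((λ.0) (0 (λ.λ.0 1))))
  →2  λ.(λ.0 1) ((λ.0) (0 (λ.λ.0 1)))

Answer: after 2 steps: λ.(λ.0 1) ((λ.0) (0 (λ.λ.0 1)))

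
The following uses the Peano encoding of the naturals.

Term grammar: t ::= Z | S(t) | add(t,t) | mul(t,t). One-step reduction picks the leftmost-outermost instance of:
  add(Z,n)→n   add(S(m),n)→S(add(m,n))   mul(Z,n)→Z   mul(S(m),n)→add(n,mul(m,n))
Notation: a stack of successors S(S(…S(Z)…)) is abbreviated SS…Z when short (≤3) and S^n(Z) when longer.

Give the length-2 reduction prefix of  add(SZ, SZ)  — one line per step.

  start: add(SZ, SZ)
  →1  S(add(Z, SZ))
  →2  SSZ

Answer: after 2 steps: SSZ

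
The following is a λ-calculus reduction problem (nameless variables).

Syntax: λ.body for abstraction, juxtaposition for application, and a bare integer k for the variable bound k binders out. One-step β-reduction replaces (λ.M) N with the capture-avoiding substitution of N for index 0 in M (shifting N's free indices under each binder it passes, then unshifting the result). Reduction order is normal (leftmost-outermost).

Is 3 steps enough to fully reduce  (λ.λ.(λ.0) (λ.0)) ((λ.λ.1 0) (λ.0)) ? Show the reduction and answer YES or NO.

  start: (λ.λ.(λ.0) (λ.0)) ((λ.λ.1 0) (λ.0))
  [1] λ.(λ.0) (λ.0)
  [2] λ.λ.0

Answer: YES — reaches normal form λ.λ.0 in 2 ≤ 3 steps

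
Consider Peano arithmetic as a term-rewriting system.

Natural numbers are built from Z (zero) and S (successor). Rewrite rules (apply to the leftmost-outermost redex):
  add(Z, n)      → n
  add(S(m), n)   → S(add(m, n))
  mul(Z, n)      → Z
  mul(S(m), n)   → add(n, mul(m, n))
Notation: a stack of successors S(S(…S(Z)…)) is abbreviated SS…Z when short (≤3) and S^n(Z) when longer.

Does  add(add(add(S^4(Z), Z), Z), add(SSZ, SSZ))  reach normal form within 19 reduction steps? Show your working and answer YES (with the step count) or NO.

Answer: YES — reaches normal form S^8(Z) in 18 ≤ 19 steps

Reduction:
  start: add(add(add(S^4(Z), Z), Z), add(SSZ, SSZ))
  step 1: add(add(S(add(SSSZ, Z)), Z), add(SSZ, SSZ))
  step 2: add(S(add(add(SSSZ, Z), Z)), add(SSZ, SSZ))
  step 3: S(add(add(add(SSSZ, Z), Z), add(SSZ, SSZ)))
  step 4: S(add(add(S(add(SSZ, Z)), Z), add(SSZ, SSZ)))
  step 5: S(add(S(add(add(SSZ, Z), Z)), add(SSZ, SSZ)))
  step 6: S(S(add(add(add(SSZ, Z), Z), add(SSZ, SSZ))))
  step 7: S(S(add(add(S(add(SZ, Z)), Z), add(SSZ, SSZ))))
  step 8: S(S(add(S(add(add(SZ, Z), Z)), add(SSZ, SSZ))))
  step 9: S(S(S(add(add(add(SZ, Z), Z), add(SSZ, SSZ)))))
  step 10: S(S(S(add(add(S(add(Z, Z)), Z), add(SSZ, SSZ)))))
  step 11: S(S(S(add(S(add(add(Z, Z), Z)), add(SSZ, SSZ)))))
  step 12: S(S(S(S(add(add(add(Z, Z), Z), add(SSZ, SSZ))))))
  step 13: S(S(S(S(add(add(Z, Z), add(SSZ, SSZ))))))
  step 14: S(S(S(S(add(Z, add(SSZ, SSZ))))))
  step 15: S(S(S(S(add(SSZ, SSZ)))))
  step 16: S(S(S(S(S(add(SZ, SSZ))))))
  step 17: S(S(S(S(S(S(add(Z, SSZ)))))))
  step 18: S^8(Z)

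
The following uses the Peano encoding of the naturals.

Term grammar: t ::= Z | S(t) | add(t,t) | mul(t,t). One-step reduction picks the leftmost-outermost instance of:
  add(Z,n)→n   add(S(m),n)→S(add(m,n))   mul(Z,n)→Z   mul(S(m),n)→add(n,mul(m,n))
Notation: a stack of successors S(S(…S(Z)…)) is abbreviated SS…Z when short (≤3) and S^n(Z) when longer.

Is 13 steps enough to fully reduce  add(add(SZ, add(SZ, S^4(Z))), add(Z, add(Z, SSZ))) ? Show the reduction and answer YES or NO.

  start: add(add(SZ, add(SZ, S^4(Z))), add(Z, add(Z, SSZ)))
  [1] add(S(add(Z, add(SZ, S^4(Z)))), add(Z, add(Z, SSZ)))
  [2] S(add(add(Z, add(SZ, S^4(Z))), add(Z, add(Z, SSZ))))
  [3] S(add(add(SZ, S^4(Z)), add(Z, add(Z, SSZ))))
  [4] S(add(S(add(Z, S^4(Z))), add(Z, add(Z, SSZ))))
  [5] S(S(add(add(Z, S^4(Z)), add(Z, add(Z, SSZ)))))
  [6] S(S(add(S^4(Z), add(Z, add(Z, SSZ)))))
  [7] S(S(S(add(SSSZ, add(Z, add(Z, SSZ))))))
  [8] S(S(S(S(add(SSZ, add(Z, add(Z, SSZ)))))))
  [9] S(S(S(S(S(add(SZ, add(Z, add(Z, SSZ))))))))
  [10] S(S(S(S(S(S(add(Z, add(Z, add(Z, SSZ)))))))))
  [11] S(S(S(S(S(S(add(Z, add(Z, SSZ))))))))
  [12] S(S(S(S(S(S(add(Z, SSZ)))))))
  [13] S^8(Z)

Answer: YES — reaches normal form S^8(Z) in 13 ≤ 13 steps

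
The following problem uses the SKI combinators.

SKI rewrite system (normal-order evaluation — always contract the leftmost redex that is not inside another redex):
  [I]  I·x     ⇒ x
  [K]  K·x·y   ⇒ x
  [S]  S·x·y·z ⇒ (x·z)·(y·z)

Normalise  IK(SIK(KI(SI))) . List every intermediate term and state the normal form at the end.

  start: IK(SIK(KI(SI)))
  [1] K(SIK(KI(SI)))
  [2] K(I(KI(SI))(K(KI(SI))))
  [3] K(KI(SI)(K(KI(SI))))
  [4] K(I(K(KI(SI))))
  [5] K(K(KI(SI)))
  [6] K(KI)

Answer: normal form = K(KI)  (in 6 steps)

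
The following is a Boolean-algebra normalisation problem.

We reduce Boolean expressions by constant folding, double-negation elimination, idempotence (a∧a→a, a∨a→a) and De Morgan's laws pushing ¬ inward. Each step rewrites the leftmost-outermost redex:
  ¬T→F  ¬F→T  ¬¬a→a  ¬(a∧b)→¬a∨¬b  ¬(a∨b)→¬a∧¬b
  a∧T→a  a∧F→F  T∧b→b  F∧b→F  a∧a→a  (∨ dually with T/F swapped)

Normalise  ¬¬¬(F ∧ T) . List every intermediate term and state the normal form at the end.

Answer: normal form = T  (in 4 steps)

Derivation:
  start: ¬¬¬(F ∧ T)
  step 1: ¬(F ∧ T)
  step 2: ¬F ∨ ¬T
  step 3: T ∨ ¬T
  step 4: T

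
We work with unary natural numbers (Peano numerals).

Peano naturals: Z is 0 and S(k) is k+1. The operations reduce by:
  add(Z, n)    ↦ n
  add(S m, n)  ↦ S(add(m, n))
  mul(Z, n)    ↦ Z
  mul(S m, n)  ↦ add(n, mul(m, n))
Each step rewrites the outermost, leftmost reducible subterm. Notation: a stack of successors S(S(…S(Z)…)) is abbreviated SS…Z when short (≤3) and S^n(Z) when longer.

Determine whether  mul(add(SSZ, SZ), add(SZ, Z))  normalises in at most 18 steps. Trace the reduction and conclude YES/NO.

Answer: NO — after 18 steps the term is S(S(S(mul(Z, add(SZ, Z))))), not yet normal

Derivation:
  start: mul(add(SSZ, SZ), add(SZ, Z))
  [1] mul(S(add(SZ, SZ)), add(SZ, Z))
  [2] add(add(SZ, Z), mul(add(SZ, SZ), add(SZ, Z)))
  [3] add(S(add(Z, Z)), mul(add(SZ, SZ), add(SZ, Z)))
  [4] S(add(add(Z, Z), mul(add(SZ, SZ), add(SZ, Z))))
  [5] S(add(Z, mul(add(SZ, SZ), add(SZ, Z))))
  [6] S(mul(add(SZ, SZ), add(SZ, Z)))
  [7] S(mul(S(add(Z, SZ)), add(SZ, Z)))
  [8] S(add(add(SZ, Z), mul(add(Z, SZ), add(SZ, Z))))
  [9] S(add(S(add(Z, Z)), mul(add(Z, SZ), add(SZ, Z))))
  [10] S(S(add(add(Z, Z), mul(add(Z, SZ), add(SZ, Z)))))
  [11] S(S(add(Z, mul(add(Z, SZ), add(SZ, Z)))))
  [12] S(S(mul(add(Z, SZ), add(SZ, Z))))
  [13] S(S(mul(SZ, add(SZ, Z))))
  [14] S(S(add(add(SZ, Z), mul(Z, add(SZ, Z)))))
  [15] S(S(add(S(add(Z, Z)), mul(Z, add(SZ, Z)))))
  [16] S(S(S(add(add(Z, Z), mul(Z, add(SZ, Z))))))
  [17] S(S(S(add(Z, mul(Z, add(SZ, Z))))))
  [18] S(S(S(mul(Z, add(SZ, Z)))))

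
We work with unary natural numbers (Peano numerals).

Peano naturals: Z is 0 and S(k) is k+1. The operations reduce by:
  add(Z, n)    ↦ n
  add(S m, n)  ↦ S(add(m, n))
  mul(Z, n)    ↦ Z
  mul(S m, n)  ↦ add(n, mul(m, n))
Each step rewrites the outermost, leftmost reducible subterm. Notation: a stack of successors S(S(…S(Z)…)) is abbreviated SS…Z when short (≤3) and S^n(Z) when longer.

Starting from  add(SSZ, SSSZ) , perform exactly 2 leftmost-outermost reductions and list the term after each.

  start: add(SSZ, SSSZ)
  step 1: S(add(SZ, SSSZ))
  step 2: S(S(add(Z, SSSZ)))

Answer: after 2 steps: S(S(add(Z, SSSZ)))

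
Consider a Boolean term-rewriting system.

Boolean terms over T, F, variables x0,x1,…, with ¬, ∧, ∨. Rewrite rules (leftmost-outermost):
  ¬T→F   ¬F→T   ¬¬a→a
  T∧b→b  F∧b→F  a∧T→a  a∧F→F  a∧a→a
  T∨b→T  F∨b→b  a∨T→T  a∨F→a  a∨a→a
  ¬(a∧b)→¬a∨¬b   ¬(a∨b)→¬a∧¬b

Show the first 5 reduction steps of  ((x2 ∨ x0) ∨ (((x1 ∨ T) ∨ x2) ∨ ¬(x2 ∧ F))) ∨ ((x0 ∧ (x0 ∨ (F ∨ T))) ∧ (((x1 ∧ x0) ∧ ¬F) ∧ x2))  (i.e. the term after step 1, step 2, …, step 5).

  start: ((x2 ∨ x0) ∨ (((x1 ∨ T) ∨ x2) ∨ ¬(x2 ∧ F))) ∨ ((x0 ∧ (x0 ∨ (F ∨ T))) ∧ (((x1 ∧ x0) ∧ ¬F) ∧ x2))
  step 1: ((x2 ∨ x0) ∨ ((T ∨ x2) ∨ ¬(x2 ∧ F))) ∨ ((x0 ∧ (x0 ∨ (F ∨ T))) ∧ (((x1 ∧ x0) ∧ ¬F) ∧ x2))
  step 2: ((x2 ∨ x0) ∨ (T ∨ ¬(x2 ∧ F))) ∨ ((x0 ∧ (x0 ∨ (F ∨ T))) ∧ (((x1 ∧ x0) ∧ ¬F) ∧ x2))
  step 3: ((x2 ∨ x0) ∨ T) ∨ ((x0 ∧ (x0 ∨ (F ∨ T))) ∧ (((x1 ∧ x0) ∧ ¬F) ∧ x2))
  step 4: T ∨ ((x0 ∧ (x0 ∨ (F ∨ T))) ∧ (((x1 ∧ x0) ∧ ¬F) ∧ x2))
  step 5: T

Answer: after 5 steps: T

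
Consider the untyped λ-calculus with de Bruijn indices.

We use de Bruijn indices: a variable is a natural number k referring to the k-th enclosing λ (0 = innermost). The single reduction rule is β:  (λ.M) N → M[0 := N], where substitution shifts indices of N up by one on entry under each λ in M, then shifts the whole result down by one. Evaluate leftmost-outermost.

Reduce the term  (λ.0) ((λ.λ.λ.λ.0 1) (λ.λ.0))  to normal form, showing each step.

Answer: normal form = λ.λ.λ.0 1  (in 2 steps)

Derivation:
  start: (λ.0) ((λ.λ.λ.λ.0 1) (λ.λ.0))
  step 1: (λ.λ.λ.λ.0 1) (λ.λ.0)
  step 2: λ.λ.λ.0 1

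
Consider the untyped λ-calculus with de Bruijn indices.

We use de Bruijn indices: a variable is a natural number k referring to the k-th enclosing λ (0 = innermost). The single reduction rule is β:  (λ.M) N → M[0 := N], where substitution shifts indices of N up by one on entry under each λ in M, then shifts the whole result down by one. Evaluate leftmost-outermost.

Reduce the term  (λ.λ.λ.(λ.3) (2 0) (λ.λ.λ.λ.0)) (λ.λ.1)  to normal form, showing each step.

  start: (λ.λ.λ.(λ.3) (2 0) (λ.λ.λ.λ.0)) (λ.λ.1)
  step 1: λ.λ.(λ.λ.λ.1) ((λ.λ.1) 0) (λ.λ.λ.λ.0)
  step 2: λ.λ.(λ.λ.1) (λ.λ.λ.λ.0)
  step 3: λ.λ.λ.λ.λ.λ.λ.0

Answer: normal form = λ.λ.λ.λ.λ.λ.λ.0  (in 3 steps)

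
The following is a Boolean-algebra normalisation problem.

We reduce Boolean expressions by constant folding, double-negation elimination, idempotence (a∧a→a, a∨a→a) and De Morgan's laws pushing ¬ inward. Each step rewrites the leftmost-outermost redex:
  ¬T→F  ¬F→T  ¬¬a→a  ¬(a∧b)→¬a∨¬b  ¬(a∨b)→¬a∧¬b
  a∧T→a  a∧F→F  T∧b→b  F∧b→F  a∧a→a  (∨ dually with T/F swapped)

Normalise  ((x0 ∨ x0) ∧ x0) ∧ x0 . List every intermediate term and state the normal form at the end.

Answer: normal form = x0  (in 3 steps)

Reduction:
  start: ((x0 ∨ x0) ∧ x0) ∧ x0
  →1  (x0 ∧ x0) ∧ x0
  →2  x0 ∧ x0
  →3  x0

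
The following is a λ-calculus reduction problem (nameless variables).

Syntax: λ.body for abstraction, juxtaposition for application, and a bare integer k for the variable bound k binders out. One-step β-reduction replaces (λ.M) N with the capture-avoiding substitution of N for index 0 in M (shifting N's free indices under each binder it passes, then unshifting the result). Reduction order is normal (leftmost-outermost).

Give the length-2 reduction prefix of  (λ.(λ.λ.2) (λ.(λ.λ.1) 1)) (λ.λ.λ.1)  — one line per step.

Answer: after 2 steps: λ.λ.λ.λ.1

Derivation:
  start: (λ.(λ.λ.2) (λ.(λ.λ.1) 1)) (λ.λ.λ.1)
  →1  (λ.λ.λ.λ.λ.1) (λ.(λ.λ.1) (λ.λ.λ.1))
  →2  λ.λ.λ.λ.1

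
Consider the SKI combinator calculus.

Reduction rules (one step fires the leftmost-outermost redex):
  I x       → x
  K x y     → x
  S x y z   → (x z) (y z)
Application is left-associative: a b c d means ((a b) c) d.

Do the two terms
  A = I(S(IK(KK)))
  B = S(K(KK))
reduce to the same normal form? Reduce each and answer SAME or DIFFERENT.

Answer: SAME — A ⇓ S(K(KK)), B ⇓ S(K(KK))

Working:
Term A:
  start: I(S(IK(KK)))
  step 1: S(IK(KK))
  step 2: S(K(KK))

Term B:
  start: S(K(KK))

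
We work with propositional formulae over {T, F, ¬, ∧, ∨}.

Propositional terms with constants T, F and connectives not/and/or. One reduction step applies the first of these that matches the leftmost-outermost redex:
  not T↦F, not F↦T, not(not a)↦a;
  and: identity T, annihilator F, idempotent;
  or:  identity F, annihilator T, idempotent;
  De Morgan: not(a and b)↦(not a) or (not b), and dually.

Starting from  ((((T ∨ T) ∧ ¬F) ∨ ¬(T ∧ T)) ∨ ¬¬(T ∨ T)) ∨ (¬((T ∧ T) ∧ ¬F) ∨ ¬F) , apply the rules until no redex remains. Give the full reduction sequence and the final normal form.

Answer: normal form = T  (in 6 steps)

Reduction:
  start: ((((T ∨ T) ∧ ¬F) ∨ ¬(T ∧ T)) ∨ ¬¬(T ∨ T)) ∨ (¬((T ∧ T) ∧ ¬F) ∨ ¬F)
  [1] (((T ∧ ¬F) ∨ ¬(T ∧ T)) ∨ ¬¬(T ∨ T)) ∨ (¬((T ∧ T) ∧ ¬F) ∨ ¬F)
  [2] ((¬F ∨ ¬(T ∧ T)) ∨ ¬¬(T ∨ T)) ∨ (¬((T ∧ T) ∧ ¬F) ∨ ¬F)
  [3] ((T ∨ ¬(T ∧ T)) ∨ ¬¬(T ∨ T)) ∨ (¬((T ∧ T) ∧ ¬F) ∨ ¬F)
  [4] (T ∨ ¬¬(T ∨ T)) ∨ (¬((T ∧ T) ∧ ¬F) ∨ ¬F)
  [5] T ∨ (¬((T ∧ T) ∧ ¬F) ∨ ¬F)
  [6] T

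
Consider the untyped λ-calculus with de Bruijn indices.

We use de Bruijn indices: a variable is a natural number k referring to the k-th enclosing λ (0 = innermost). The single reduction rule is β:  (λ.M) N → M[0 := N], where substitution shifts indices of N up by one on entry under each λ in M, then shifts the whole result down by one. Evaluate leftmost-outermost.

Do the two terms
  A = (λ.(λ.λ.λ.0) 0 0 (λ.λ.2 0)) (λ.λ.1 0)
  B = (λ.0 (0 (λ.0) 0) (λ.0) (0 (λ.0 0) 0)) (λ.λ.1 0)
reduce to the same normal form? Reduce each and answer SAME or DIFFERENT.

Term A:
  start: (λ.(λ.λ.λ.0) 0 0 (λ.λ.2 0)) (λ.λ.1 0)
  [1] (λ.λ.λ.0) (λ.λ.1 0) (λ.λ.1 0) (λ.λ.(λ.λ.1 0) 0)
  [2] (λ.λ.0) (λ.λ.1 0) (λ.λ.(λ.λ.1 0) 0)
  [3] (λ.0) (λ.λ.(λ.λ.1 0) 0)
  [4] λ.λ.(λ.λ.1 0) 0
  [5] λ.λ.λ.1 0

Term B:
  start: (λ.0 (0 (λ.0) 0) (λ.0) (0 (λ.0 0) 0)) (λ.λ.1 0)
  [1] (λ.λ.1 0) ((λ.λ.1 0) (λ.0) (λ.λ.1 0)) (λ.0) ((λ.λ.1 0) (λ.0 0) (λ.λ.1 0))
  [2] (λ.(λ.λ.1 0) (λ.0) (λ.λ.1 0) 0) (λ.0) ((λ.λ.1 0) (λ.0 0) (λ.λ.1 0))
  [3] (λ.λ.1 0) (λ.0) (λ.λ.1 0) (λ.0) ((λ.λ.1 0) (λ.0 0) (λ.λ.1 0))
  [4] (λ.(λ.0) 0) (λ.λ.1 0) (λ.0) ((λ.λ.1 0) (λ.0 0) (λ.λ.1 0))
  [5] (λ.0) (λ.λ.1 0) (λ.0) ((λ.λ.1 0) (λ.0 0) (λ.λ.1 0))
  [6] (λ.λ.1 0) (λ.0) ((λ.λ.1 0) (λ.0 0) (λ.λ.1 0))
  [7] (λ.(λ.0) 0) ((λ.λ.1 0) (λ.0 0) (λ.λ.1 0))
  [8] (λ.0) ((λ.λ.1 0) (λ.0 0) (λ.λ.1 0))
  [9] (λ.λ.1 0) (λ.0 0) (λ.λ.1 0)
  [10] (λ.(λ.0 0) 0) (λ.λ.1 0)
  [11] (λ.0 0) (λ.λ.1 0)
  [12] (λ.λ.1 0) (λ.λ.1 0)
  [13] λ.(λ.λ.1 0) 0
  [14] λ.λ.1 0

Answer: DIFFERENT — A ⇓ λ.λ.λ.1 0, B ⇓ λ.λ.1 0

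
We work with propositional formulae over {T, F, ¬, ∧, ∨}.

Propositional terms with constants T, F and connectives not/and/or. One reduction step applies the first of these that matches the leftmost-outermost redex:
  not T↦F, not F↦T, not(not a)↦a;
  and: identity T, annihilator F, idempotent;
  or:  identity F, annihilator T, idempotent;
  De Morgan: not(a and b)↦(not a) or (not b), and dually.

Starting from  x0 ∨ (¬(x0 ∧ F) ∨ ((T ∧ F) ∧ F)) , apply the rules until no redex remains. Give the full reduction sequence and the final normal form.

Answer: normal form = T  (in 5 steps)

Working:
  start: x0 ∨ (¬(x0 ∧ F) ∨ ((T ∧ F) ∧ F))
  [1] x0 ∨ ((¬x0 ∨ ¬F) ∨ ((T ∧ F) ∧ F))
  [2] x0 ∨ ((¬x0 ∨ T) ∨ ((T ∧ F) ∧ F))
  [3] x0 ∨ (T ∨ ((T ∧ F) ∧ F))
  [4] x0 ∨ T
  [5] T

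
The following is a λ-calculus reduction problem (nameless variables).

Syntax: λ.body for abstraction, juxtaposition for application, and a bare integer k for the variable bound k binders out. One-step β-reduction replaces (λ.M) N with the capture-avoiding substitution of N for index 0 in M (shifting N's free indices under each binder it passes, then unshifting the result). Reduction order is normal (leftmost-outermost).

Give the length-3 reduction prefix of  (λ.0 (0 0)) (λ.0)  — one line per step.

Answer: after 3 steps: λ.0

Derivation:
  start: (λ.0 (0 0)) (λ.0)
  step 1: (λ.0) ((λ.0) (λ.0))
  step 2: (λ.0) (λ.0)
  step 3: λ.0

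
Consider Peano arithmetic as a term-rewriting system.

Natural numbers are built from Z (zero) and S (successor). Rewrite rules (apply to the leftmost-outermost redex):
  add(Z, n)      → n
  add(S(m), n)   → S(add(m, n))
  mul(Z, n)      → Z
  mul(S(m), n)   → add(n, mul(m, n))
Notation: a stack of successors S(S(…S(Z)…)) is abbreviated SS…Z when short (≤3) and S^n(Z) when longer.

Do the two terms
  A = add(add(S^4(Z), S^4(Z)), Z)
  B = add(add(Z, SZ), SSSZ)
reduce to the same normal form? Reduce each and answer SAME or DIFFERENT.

Term A:
  start: add(add(S^4(Z), S^4(Z)), Z)
  step 1: add(S(add(SSSZ, S^4(Z))), Z)
  step 2: S(add(add(SSSZ, S^4(Z)), Z))
  step 3: S(add(S(add(SSZ, S^4(Z))), Z))
  step 4: S(S(add(add(SSZ, S^4(Z)), Z)))
  step 5: S(S(add(S(add(SZ, S^4(Z))), Z)))
  step 6: S(S(S(add(add(SZ, S^4(Z)), Z))))
  step 7: S(S(S(add(S(add(Z, S^4(Z))), Z))))
  step 8: S(S(S(S(add(add(Z, S^4(Z)), Z)))))
  step 9: S(S(S(S(add(S^4(Z), Z)))))
  step 10: S(S(S(S(S(add(SSSZ, Z))))))
  step 11: S(S(S(S(S(S(add(SSZ, Z)))))))
  step 12: S(S(S(S(S(S(S(add(SZ, Z))))))))
  step 13: S(S(S(S(S(S(S(S(add(Z, Z)))))))))
  step 14: S^8(Z)

Term B:
  start: add(add(Z, SZ), SSSZ)
  step 1: add(SZ, SSSZ)
  step 2: S(add(Z, SSSZ))
  step 3: S^4(Z)

Answer: DIFFERENT — A ⇓ S^8(Z), B ⇓ S^4(Z)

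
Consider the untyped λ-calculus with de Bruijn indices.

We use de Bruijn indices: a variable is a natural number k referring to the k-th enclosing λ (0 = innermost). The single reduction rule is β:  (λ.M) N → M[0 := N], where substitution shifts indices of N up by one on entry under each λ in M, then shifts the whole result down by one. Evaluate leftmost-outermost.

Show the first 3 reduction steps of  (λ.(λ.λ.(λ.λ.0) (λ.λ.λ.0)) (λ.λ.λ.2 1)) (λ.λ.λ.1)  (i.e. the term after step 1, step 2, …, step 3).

  start: (λ.(λ.λ.(λ.λ.0) (λ.λ.λ.0)) (λ.λ.λ.2 1)) (λ.λ.λ.1)
  step 1: (λ.λ.(λ.λ.0) (λ.λ.λ.0)) (λ.λ.λ.2 1)
  step 2: λ.(λ.λ.0) (λ.λ.λ.0)
  step 3: λ.λ.0

Answer: after 3 steps: λ.λ.0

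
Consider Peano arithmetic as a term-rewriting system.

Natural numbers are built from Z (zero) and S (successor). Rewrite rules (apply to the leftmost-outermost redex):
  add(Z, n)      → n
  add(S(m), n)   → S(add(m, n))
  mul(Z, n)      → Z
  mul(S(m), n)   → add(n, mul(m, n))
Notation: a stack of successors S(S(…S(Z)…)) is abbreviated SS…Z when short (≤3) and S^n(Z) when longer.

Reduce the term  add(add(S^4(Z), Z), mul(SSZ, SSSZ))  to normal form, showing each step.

  start: add(add(S^4(Z), Z), mul(SSZ, SSSZ))
  step 1: add(S(add(SSSZ, Z)), mul(SSZ, SSSZ))
  step 2: S(add(add(SSSZ, Z), mul(SSZ, SSSZ)))
  step 3: S(add(S(add(SSZ, Z)), mul(SSZ, SSSZ)))
  step 4: S(S(add(add(SSZ, Z), mul(SSZ, SSSZ))))
  step 5: S(S(add(S(add(SZ, Z)), mul(SSZ, SSSZ))))
  step 6: S(S(S(add(add(SZ, Z), mul(SSZ, SSSZ)))))
  step 7: S(S(S(add(S(add(Z, Z)), mul(SSZ, SSSZ)))))
  step 8: S(S(S(S(add(add(Z, Z), mul(SSZ, SSSZ))))))
  step 9: S(S(S(S(add(Z, mul(SSZ, SSSZ))))))
  step 10: S(S(S(S(mul(SSZ, SSSZ)))))
  step 11: S(S(S(S(add(SSSZ, mul(SZ, SSSZ))))))
  step 12: S(S(S(S(S(add(SSZ, mul(SZ, SSSZ)))))))
  step 13: S(S(S(S(S(S(add(SZ, mul(SZ, SSSZ))))))))
  step 14: S(S(S(S(S(S(S(add(Z, mul(SZ, SSSZ)))))))))
  step 15: S(S(S(S(S(S(S(mul(SZ, SSSZ))))))))
  step 16: S(S(S(S(S(S(S(add(SSSZ, mul(Z, SSSZ)))))))))
  step 17: S(S(S(S(S(S(S(S(add(SSZ, mul(Z, SSSZ))))))))))
  step 18: S(S(S(S(S(S(S(S(S(add(SZ, mul(Z, SSSZ)))))))))))
  step 19: S(S(S(S(S(S(S(S(S(S(add(Z, mul(Z, SSSZ))))))))))))
  step 20: S(S(S(S(S(S(S(S(S(S(mul(Z, SSSZ)))))))))))
  step 21: S^10(Z)

Answer: normal form = S^10(Z)  (in 21 steps)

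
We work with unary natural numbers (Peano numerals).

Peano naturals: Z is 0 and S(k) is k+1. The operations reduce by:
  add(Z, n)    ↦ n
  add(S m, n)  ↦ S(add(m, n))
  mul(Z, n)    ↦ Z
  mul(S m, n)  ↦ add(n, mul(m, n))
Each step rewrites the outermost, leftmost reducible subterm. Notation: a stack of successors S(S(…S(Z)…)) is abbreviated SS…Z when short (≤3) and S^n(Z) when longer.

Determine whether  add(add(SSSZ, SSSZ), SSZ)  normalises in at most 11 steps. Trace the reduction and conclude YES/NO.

Answer: YES — reaches normal form S^8(Z) in 11 ≤ 11 steps

Reduction:
  start: add(add(SSSZ, SSSZ), SSZ)
  step 1: add(S(add(SSZ, SSSZ)), SSZ)
  step 2: S(add(add(SSZ, SSSZ), SSZ))
  step 3: S(add(S(add(SZ, SSSZ)), SSZ))
  step 4: S(S(add(add(SZ, SSSZ), SSZ)))
  step 5: S(S(add(S(add(Z, SSSZ)), SSZ)))
  step 6: S(S(S(add(add(Z, SSSZ), SSZ))))
  step 7: S(S(S(add(SSSZ, SSZ))))
  step 8: S(S(S(S(add(SSZ, SSZ)))))
  step 9: S(S(S(S(S(add(SZ, SSZ))))))
  step 10: S(S(S(S(S(S(add(Z, SSZ)))))))
  step 11: S^8(Z)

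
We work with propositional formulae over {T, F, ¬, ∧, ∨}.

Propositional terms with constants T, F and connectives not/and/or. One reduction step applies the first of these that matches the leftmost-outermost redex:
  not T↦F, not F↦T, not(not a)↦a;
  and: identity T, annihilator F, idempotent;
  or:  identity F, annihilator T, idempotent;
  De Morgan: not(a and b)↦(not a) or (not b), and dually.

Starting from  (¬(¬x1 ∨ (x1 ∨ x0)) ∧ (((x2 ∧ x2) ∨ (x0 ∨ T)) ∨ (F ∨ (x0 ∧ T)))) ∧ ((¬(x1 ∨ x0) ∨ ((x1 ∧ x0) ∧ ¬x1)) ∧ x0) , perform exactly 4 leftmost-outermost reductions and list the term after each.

  start: (¬(¬x1 ∨ (x1 ∨ x0)) ∧ (((x2 ∧ x2) ∨ (x0 ∨ T)) ∨ (F ∨ (x0 ∧ T)))) ∧ ((¬(x1 ∨ x0) ∨ ((x1 ∧ x0) ∧ ¬x1)) ∧ x0)
  step 1: ((¬¬x1 ∧ ¬(x1 ∨ x0)) ∧ (((x2 ∧ x2) ∨ (x0 ∨ T)) ∨ (F ∨ (x0 ∧ T)))) ∧ ((¬(x1 ∨ x0) ∨ ((x1 ∧ x0) ∧ ¬x1)) ∧ x0)
  step 2: ((x1 ∧ ¬(x1 ∨ x0)) ∧ (((x2 ∧ x2) ∨ (x0 ∨ T)) ∨ (F ∨ (x0 ∧ T)))) ∧ ((¬(x1 ∨ x0) ∨ ((x1 ∧ x0) ∧ ¬x1)) ∧ x0)
  step 3: ((x1 ∧ (¬x1 ∧ ¬x0)) ∧ (((x2 ∧ x2) ∨ (x0 ∨ T)) ∨ (F ∨ (x0 ∧ T)))) ∧ ((¬(x1 ∨ x0) ∨ ((x1 ∧ x0) ∧ ¬x1)) ∧ x0)
  step 4: ((x1 ∧ (¬x1 ∧ ¬x0)) ∧ ((x2 ∨ (x0 ∨ T)) ∨ (F ∨ (x0 ∧ T)))) ∧ ((¬(x1 ∨ x0) ∨ ((x1 ∧ x0) ∧ ¬x1)) ∧ x0)

Answer: after 4 steps: ((x1 ∧ (¬x1 ∧ ¬x0)) ∧ ((x2 ∨ (x0 ∨ T)) ∨ (F ∨ (x0 ∧ T)))) ∧ ((¬(x1 ∨ x0) ∨ ((x1 ∧ x0) ∧ ¬x1)) ∧ x0)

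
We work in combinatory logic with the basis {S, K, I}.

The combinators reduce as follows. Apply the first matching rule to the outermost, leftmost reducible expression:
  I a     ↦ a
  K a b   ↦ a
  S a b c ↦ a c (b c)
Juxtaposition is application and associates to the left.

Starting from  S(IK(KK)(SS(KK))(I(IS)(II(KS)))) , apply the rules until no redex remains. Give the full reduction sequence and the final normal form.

Answer: normal form = SK  (in 3 steps)

Reduction:
  start: S(IK(KK)(SS(KK))(I(IS)(II(KS))))
  →1  S(K(KK)(SS(KK))(I(IS)(II(KS))))
  →2  S(KK(I(IS)(II(KS))))
  →3  SK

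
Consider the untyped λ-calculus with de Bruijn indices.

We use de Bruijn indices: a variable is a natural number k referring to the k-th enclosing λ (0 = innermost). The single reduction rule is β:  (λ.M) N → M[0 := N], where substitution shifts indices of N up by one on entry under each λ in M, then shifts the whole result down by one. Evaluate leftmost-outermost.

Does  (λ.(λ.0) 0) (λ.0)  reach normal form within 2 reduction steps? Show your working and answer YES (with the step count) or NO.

  start: (λ.(λ.0) 0) (λ.0)
  [1] (λ.0) (λ.0)
  [2] λ.0

Answer: YES — reaches normal form λ.0 in 2 ≤ 2 steps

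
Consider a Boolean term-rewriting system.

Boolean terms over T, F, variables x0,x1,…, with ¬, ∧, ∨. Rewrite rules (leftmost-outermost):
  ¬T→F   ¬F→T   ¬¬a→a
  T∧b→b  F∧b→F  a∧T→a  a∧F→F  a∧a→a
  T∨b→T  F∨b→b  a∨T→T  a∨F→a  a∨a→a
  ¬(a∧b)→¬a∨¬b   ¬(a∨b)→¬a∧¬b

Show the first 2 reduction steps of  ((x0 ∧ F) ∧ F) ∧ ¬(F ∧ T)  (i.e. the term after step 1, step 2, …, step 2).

Answer: after 2 steps: F

Reduction:
  start: ((x0 ∧ F) ∧ F) ∧ ¬(F ∧ T)
  step 1: F ∧ ¬(F ∧ T)
  step 2: F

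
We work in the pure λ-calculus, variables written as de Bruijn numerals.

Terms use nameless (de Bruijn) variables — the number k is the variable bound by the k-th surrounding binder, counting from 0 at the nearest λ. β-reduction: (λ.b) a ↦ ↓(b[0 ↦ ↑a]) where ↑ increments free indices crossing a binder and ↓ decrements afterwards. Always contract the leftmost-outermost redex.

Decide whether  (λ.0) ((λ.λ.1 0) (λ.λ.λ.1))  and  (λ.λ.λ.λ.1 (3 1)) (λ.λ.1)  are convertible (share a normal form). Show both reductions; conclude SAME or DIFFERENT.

Term A:
  start: (λ.0) ((λ.λ.1 0) (λ.λ.λ.1))
  [1] (λ.λ.1 0) (λ.λ.λ.1)
  [2] λ.(λ.λ.λ.1) 0
  [3] λ.λ.λ.1

Term B:
  start: (λ.λ.λ.λ.1 (3 1)) (λ.λ.1)
  [1] λ.λ.λ.1 ((λ.λ.1) 1)
  [2] λ.λ.λ.1 (λ.2)

Answer: DIFFERENT — A ⇓ λ.λ.λ.1, B ⇓ λ.λ.λ.1 (λ.2)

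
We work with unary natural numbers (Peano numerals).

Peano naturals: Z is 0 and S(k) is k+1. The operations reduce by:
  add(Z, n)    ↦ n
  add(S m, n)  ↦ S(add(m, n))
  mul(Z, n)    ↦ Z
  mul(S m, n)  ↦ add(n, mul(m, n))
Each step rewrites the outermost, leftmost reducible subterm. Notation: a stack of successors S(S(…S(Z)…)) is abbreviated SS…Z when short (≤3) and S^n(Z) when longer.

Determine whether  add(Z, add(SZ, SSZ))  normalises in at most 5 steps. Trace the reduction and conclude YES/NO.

  start: add(Z, add(SZ, SSZ))
  →1  add(SZ, SSZ)
  →2  S(add(Z, SSZ))
  →3  SSSZ

Answer: YES — reaches normal form SSSZ in 3 ≤ 5 steps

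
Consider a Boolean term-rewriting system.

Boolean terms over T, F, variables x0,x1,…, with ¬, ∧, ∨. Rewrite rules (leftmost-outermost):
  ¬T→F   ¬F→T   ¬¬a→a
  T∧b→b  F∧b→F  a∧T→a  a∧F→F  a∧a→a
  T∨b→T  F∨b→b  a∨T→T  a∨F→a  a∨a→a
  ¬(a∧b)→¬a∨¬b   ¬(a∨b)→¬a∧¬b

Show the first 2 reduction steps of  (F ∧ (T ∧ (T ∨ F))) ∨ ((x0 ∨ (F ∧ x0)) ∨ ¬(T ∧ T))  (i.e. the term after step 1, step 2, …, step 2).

Answer: after 2 steps: (x0 ∨ (F ∧ x0)) ∨ ¬(T ∧ T)

Working:
  start: (F ∧ (T ∧ (T ∨ F))) ∨ ((x0 ∨ (F ∧ x0)) ∨ ¬(T ∧ T))
  →1  F ∨ ((x0 ∨ (F ∧ x0)) ∨ ¬(T ∧ T))
  →2  (x0 ∨ (F ∧ x0)) ∨ ¬(T ∧ T)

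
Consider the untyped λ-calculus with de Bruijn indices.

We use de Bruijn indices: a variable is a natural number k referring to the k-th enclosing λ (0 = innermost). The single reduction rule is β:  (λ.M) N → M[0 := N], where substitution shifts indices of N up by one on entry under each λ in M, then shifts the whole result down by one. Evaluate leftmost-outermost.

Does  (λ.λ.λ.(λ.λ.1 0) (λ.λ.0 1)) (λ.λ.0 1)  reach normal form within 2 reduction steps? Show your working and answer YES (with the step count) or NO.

  start: (λ.λ.λ.(λ.λ.1 0) (λ.λ.0 1)) (λ.λ.0 1)
  →1  λ.λ.(λ.λ.1 0) (λ.λ.0 1)
  →2  λ.λ.λ.(λ.λ.0 1) 0

Answer: NO — after 2 steps the term is λ.λ.λ.(λ.λ.0 1) 0, not yet normal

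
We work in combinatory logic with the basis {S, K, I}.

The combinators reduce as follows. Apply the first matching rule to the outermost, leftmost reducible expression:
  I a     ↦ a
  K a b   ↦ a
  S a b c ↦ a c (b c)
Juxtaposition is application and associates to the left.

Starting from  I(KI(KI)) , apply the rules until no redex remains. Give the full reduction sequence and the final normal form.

Answer: normal form = I  (in 2 steps)

Derivation:
  start: I(KI(KI))
  step 1: KI(KI)
  step 2: I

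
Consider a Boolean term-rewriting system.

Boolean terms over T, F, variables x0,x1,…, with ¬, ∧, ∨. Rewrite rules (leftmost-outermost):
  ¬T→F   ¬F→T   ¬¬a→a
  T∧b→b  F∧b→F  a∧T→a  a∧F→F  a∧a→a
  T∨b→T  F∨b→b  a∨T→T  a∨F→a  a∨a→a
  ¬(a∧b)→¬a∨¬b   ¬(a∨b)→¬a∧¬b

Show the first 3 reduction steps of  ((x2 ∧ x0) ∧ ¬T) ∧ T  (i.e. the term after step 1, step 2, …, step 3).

Answer: after 3 steps: F

Working:
  start: ((x2 ∧ x0) ∧ ¬T) ∧ T
  [1] (x2 ∧ x0) ∧ ¬T
  [2] (x2 ∧ x0) ∧ F
  [3] F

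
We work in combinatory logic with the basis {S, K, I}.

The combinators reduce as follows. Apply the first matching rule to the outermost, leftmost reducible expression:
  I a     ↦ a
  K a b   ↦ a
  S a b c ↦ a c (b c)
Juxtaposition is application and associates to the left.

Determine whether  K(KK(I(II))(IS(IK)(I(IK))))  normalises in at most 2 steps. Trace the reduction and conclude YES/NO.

  start: K(KK(I(II))(IS(IK)(I(IK))))
  →1  K(K(IS(IK)(I(IK))))
  →2  K(K(S(IK)(I(IK))))

Answer: NO — after 2 steps the term is K(K(S(IK)(I(IK)))), not yet normal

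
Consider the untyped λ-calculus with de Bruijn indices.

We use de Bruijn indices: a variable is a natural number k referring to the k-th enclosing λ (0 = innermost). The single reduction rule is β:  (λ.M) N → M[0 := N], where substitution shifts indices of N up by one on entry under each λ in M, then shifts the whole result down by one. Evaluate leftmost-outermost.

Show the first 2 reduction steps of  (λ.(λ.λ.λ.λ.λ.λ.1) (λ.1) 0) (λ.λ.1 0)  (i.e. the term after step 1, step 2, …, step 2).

  start: (λ.(λ.λ.λ.λ.λ.λ.1) (λ.1) 0) (λ.λ.1 0)
  step 1: (λ.λ.λ.λ.λ.λ.1) (λ.λ.λ.1 0) (λ.λ.1 0)
  step 2: (λ.λ.λ.λ.λ.1) (λ.λ.1 0)

Answer: after 2 steps: (λ.λ.λ.λ.λ.1) (λ.λ.1 0)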